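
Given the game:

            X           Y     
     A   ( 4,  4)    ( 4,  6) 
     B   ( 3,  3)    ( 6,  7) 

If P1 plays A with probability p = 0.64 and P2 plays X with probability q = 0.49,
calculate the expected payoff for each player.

E[P1] = 4.1908, E[P2] = 5.0272

Work:
E[P1] = p·q·π₁(A,X) + p·(1-q)·π₁(A,Y) + (1-p)·q·π₁(B,X) + (1-p)·(1-q)·π₁(B,Y)
= 0.64·0.49·4 + 0.64·0.51·4 + 0.36·0.49·3 + 0.36·0.51·6
= 4.1908

E[P2] = 5.0272 (similar calculation)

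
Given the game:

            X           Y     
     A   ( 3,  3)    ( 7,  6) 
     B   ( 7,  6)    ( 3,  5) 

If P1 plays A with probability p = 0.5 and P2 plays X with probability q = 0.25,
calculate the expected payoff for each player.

E[P1] = 5.0, E[P2] = 5.25

Work:
E[P1] = p·q·π₁(A,X) + p·(1-q)·π₁(A,Y) + (1-p)·q·π₁(B,X) + (1-p)·(1-q)·π₁(B,Y)
= 0.5·0.25·3 + 0.5·0.75·7 + 0.5·0.25·7 + 0.5·0.75·3
= 5.0

E[P2] = 5.25 (similar calculation)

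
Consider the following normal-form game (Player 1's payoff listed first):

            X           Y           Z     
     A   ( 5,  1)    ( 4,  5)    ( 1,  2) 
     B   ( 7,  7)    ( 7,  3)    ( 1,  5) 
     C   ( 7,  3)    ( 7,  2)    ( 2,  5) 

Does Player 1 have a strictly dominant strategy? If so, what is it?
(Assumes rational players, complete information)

No strictly dominant strategy exists for Player 1

Work:
A strategy strictly dominates another if it gives a strictly higher payoff against every opponent action. Compare each pair of P1's strategies column-by-column:
  A vs B: [5 vs 7, 4 vs 7, 1 vs 1] → A does not strictly dominate B (column X: 5 ≤ 7)
  A vs C: [5 vs 7, 4 vs 7, 1 vs 2] → A does not strictly dominate C (column X: 5 ≤ 7)
  B vs A: [7 vs 5, 7 vs 4, 1 vs 1] → B does not strictly dominate A (column Z: 1 ≤ 1)
  B vs C: [7 vs 7, 7 vs 7, 1 vs 2] → B does not strictly dominate C (column X: 7 ≤ 7)
  C vs A: [7 vs 5, 7 vs 4, 2 vs 1] → C strictly dominates A
  C vs B: [7 vs 7, 7 vs 7, 2 vs 1] → C does not strictly dominate B (column X: 7 ≤ 7)
No single strategy strictly dominates all others → no strictly dominant strategy.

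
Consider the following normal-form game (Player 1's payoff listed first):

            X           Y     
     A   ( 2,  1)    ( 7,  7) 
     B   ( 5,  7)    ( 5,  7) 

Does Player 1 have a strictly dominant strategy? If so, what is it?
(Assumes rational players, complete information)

No strictly dominant strategy exists for Player 1

Work:
A strategy strictly dominates another if it gives a strictly higher payoff against every opponent action. Compare each pair of P1's strategies column-by-column:
  A vs B: [2 vs 5, 7 vs 5] → A does not strictly dominate B (column X: 2 ≤ 5)
  B vs A: [5 vs 2, 5 vs 7] → B does not strictly dominate A (column Y: 5 ≤ 7)
No single strategy strictly dominates all others → no strictly dominant strategy.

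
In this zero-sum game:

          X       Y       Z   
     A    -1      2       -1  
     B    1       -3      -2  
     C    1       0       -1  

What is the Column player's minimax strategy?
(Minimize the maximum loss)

Column should play Z, value = -1

Work:
Column player minimizes Row's maximum payoff:
Column X: max payoff to Row = 1
Column Y: max payoff to Row = 2
Column Z: max payoff to Row = -1
Minimum is -1, achieved by column Z.
Minimax strategy: Z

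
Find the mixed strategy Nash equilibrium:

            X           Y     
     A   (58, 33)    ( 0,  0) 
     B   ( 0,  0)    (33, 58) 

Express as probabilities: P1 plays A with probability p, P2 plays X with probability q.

p = 0.6374, q = 0.3626

Work:
Find probabilities that make opponent indifferent:
P2 chooses q to make P1 indifferent between A and B
P1 chooses p to make P2 indifferent between X and Y
Mixed NE: P1 plays (A: 0.6374, B: 0.3626), P2 plays (X: 0.3626, Y: 0.6374)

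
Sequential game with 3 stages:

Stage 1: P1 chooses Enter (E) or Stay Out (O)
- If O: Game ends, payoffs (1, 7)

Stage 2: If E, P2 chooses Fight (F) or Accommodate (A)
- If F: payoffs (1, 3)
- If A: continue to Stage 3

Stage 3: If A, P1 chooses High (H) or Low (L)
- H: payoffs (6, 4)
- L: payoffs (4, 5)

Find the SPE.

SPE: (E, A, H); Outcome (6, 4)

Work:
Stage 3: P1 chooses H (6 vs 4)
Stage 2: P2: F->3, A->4 (anticipating H). Choose A
Stage 1: P1: O->1, E->6 (anticipating A, H). Choose E
SPE path: E -> A -> H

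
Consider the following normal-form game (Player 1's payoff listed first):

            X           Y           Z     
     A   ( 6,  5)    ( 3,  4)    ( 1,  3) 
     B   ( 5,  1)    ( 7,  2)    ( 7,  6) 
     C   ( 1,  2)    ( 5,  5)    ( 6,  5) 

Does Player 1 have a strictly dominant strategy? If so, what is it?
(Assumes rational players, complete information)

No strictly dominant strategy exists for Player 1

Work:
A strategy strictly dominates another if it gives a strictly higher payoff against every opponent action. Compare each pair of P1's strategies column-by-column:
  A vs B: [6 vs 5, 3 vs 7, 1 vs 7] → A does not strictly dominate B (column Y: 3 ≤ 7)
  A vs C: [6 vs 1, 3 vs 5, 1 vs 6] → A does not strictly dominate C (column Y: 3 ≤ 5)
  B vs A: [5 vs 6, 7 vs 3, 7 vs 1] → B does not strictly dominate A (column X: 5 ≤ 6)
  B vs C: [5 vs 1, 7 vs 5, 7 vs 6] → B strictly dominates C
  C vs A: [1 vs 6, 5 vs 3, 6 vs 1] → C does not strictly dominate A (column X: 1 ≤ 6)
  C vs B: [1 vs 5, 5 vs 7, 6 vs 7] → C does not strictly dominate B (column X: 1 ≤ 5)
No single strategy strictly dominates all others → no strictly dominant strategy.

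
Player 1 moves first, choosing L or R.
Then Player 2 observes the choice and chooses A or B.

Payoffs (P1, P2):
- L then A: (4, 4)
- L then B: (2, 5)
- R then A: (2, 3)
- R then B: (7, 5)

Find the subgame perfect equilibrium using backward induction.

P1 plays R, P2 plays B after L and B after R; Payoff (7, 5)

Work:
Backward induction:
After L: P2 chooses B → P1 gets 2
After R: P2 chooses B → P1 gets 7
P1 chooses R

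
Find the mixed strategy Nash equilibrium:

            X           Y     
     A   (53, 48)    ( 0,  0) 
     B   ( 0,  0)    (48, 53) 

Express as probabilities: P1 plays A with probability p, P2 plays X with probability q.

p = 0.5248, q = 0.4752

Work:
Find probabilities that make opponent indifferent:
P2 chooses q to make P1 indifferent between A and B
P1 chooses p to make P2 indifferent between X and Y
Mixed NE: P1 plays (A: 0.5248, B: 0.4752), P2 plays (X: 0.4752, Y: 0.5248)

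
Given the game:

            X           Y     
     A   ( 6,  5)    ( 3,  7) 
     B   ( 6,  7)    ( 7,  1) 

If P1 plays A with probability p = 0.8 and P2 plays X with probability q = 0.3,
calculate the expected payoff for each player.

E[P1] = 4.46, E[P2] = 5.68

Work:
E[P1] = p·q·π₁(A,X) + p·(1-q)·π₁(A,Y) + (1-p)·q·π₁(B,X) + (1-p)·(1-q)·π₁(B,Y)
= 0.8·0.3·6 + 0.8·0.7·3 + 0.2·0.3·6 + 0.2·0.7·7
= 4.46

E[P2] = 5.68 (similar calculation)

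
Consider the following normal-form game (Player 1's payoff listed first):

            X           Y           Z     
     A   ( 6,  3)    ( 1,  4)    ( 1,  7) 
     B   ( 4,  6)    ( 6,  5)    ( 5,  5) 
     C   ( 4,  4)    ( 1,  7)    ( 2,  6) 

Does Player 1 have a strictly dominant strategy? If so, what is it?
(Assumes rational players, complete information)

No strictly dominant strategy exists for Player 1

Work:
A strategy strictly dominates another if it gives a strictly higher payoff against every opponent action. Compare each pair of P1's strategies column-by-column:
  A vs B: [6 vs 4, 1 vs 6, 1 vs 5] → A does not strictly dominate B (column Y: 1 ≤ 6)
  A vs C: [6 vs 4, 1 vs 1, 1 vs 2] → A does not strictly dominate C (column Y: 1 ≤ 1)
  B vs A: [4 vs 6, 6 vs 1, 5 vs 1] → B does not strictly dominate A (column X: 4 ≤ 6)
  B vs C: [4 vs 4, 6 vs 1, 5 vs 2] → B does not strictly dominate C (column X: 4 ≤ 4)
  C vs A: [4 vs 6, 1 vs 1, 2 vs 1] → C does not strictly dominate A (column X: 4 ≤ 6)
  C vs B: [4 vs 4, 1 vs 6, 2 vs 5] → C does not strictly dominate B (column X: 4 ≤ 4)
No single strategy strictly dominates all others → no strictly dominant strategy.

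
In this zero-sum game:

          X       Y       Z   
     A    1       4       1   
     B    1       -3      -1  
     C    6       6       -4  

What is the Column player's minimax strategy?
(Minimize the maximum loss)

Column should play Z, value = 1

Work:
Column player minimizes Row's maximum payoff:
Column X: max payoff to Row = 6
Column Y: max payoff to Row = 6
Column Z: max payoff to Row = 1
Minimum is 1, achieved by column Z.
Minimax strategy: Z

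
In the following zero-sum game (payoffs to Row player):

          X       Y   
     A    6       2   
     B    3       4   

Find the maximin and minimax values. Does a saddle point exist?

Maximin = 3, Minimax = 4, Saddle: False

Work:
Row minimums: [2, 3] → maximin = 3
Column maximums: [6, 4] → minimax = 4
No saddle point (maximin ≠ minimax). Mixed strategy needed.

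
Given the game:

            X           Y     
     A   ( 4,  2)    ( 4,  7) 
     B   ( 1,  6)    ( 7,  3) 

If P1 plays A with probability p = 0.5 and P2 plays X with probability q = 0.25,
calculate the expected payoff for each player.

E[P1] = 4.75, E[P2] = 4.75

Work:
E[P1] = p·q·π₁(A,X) + p·(1-q)·π₁(A,Y) + (1-p)·q·π₁(B,X) + (1-p)·(1-q)·π₁(B,Y)
= 0.5·0.25·4 + 0.5·0.75·4 + 0.5·0.25·1 + 0.5·0.75·7
= 4.75

E[P2] = 4.75 (similar calculation)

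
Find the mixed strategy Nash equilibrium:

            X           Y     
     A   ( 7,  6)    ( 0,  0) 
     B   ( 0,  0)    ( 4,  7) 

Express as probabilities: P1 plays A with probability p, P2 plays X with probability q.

p = 0.5385, q = 0.3636

Work:
Find probabilities that make opponent indifferent:
P2 chooses q to make P1 indifferent between A and B
P1 chooses p to make P2 indifferent between X and Y
Mixed NE: P1 plays (A: 0.5385, B: 0.4615), P2 plays (X: 0.3636, Y: 0.6364)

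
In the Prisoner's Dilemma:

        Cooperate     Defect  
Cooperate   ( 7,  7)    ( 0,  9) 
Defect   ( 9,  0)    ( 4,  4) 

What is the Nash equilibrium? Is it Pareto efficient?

(Defect, Defect) is NE; not Pareto efficient

Work:
Defect dominates Cooperate for both players:
If P2 cooperates: Defect (9) > Cooperate (7)
If P2 defects: Defect (4) > Cooperate (0)
NE: (Defect, Defect) with payoff (4, 4)
But (Cooperate, Cooperate) = (7, 7) Pareto dominates (4, 4)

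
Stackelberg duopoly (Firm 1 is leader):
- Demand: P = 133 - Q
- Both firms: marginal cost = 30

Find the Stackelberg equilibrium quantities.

q₁* (leader) = 51.5, q₂* (follower) = 25.75

Work:
Follower's reaction: q₂ = (a - c - q₁)/2
Leader substitutes: π₁ = q₁·(a - q₁ - (a-c-q₁)/2 - c)
FOC: q₁* = (133 - 30)/2 = 51.50
Then: q₂* = (133 - 30 - 51.5)/2 = 25.75
Leader has first-mover advantage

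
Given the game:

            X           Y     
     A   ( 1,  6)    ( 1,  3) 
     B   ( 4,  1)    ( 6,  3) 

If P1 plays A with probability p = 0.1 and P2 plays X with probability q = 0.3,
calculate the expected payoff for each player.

E[P1] = 4.96, E[P2] = 2.55

Work:
E[P1] = p·q·π₁(A,X) + p·(1-q)·π₁(A,Y) + (1-p)·q·π₁(B,X) + (1-p)·(1-q)·π₁(B,Y)
= 0.1·0.3·1 + 0.1·0.7·1 + 0.9·0.3·4 + 0.9·0.7·6
= 4.96

E[P2] = 2.55 (similar calculation)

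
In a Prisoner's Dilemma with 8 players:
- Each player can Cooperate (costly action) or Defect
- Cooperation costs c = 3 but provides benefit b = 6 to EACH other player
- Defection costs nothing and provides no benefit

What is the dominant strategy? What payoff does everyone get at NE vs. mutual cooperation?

Dominant: Defect; NE payoff = 0; Coop payoff = 39

Work:
Defect dominates (saves cost c = 3, benefit to others is external)
NE: All defect → everyone gets 0
If all cooperate: each receives (7)×6 - 3 = 39
Social dilemma: 39 > 0 but NE gives 0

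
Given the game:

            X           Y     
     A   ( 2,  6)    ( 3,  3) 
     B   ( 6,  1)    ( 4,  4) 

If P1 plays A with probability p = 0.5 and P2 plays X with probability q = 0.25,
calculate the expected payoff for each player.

E[P1] = 3.625, E[P2] = 3.5

Work:
E[P1] = p·q·π₁(A,X) + p·(1-q)·π₁(A,Y) + (1-p)·q·π₁(B,X) + (1-p)·(1-q)·π₁(B,Y)
= 0.5·0.25·2 + 0.5·0.75·3 + 0.5·0.25·6 + 0.5·0.75·4
= 3.625

E[P2] = 3.5 (similar calculation)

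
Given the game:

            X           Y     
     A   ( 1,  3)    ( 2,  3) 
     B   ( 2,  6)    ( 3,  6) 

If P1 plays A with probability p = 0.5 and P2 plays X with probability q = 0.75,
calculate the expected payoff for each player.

E[P1] = 1.75, E[P2] = 4.5

Work:
E[P1] = p·q·π₁(A,X) + p·(1-q)·π₁(A,Y) + (1-p)·q·π₁(B,X) + (1-p)·(1-q)·π₁(B,Y)
= 0.5·0.75·1 + 0.5·0.25·2 + 0.5·0.75·2 + 0.5·0.25·3
= 1.75

E[P2] = 4.5 (similar calculation)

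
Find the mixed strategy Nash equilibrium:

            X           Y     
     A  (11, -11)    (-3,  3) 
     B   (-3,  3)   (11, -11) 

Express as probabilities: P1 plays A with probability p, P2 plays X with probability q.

p = 0.5, q = 0.5

Work:
Find probabilities that make opponent indifferent:
P2 chooses q to make P1 indifferent between A and B
P1 chooses p to make P2 indifferent between X and Y
Mixed NE: P1 plays (A: 0.5, B: 0.5), P2 plays (X: 0.5, Y: 0.5)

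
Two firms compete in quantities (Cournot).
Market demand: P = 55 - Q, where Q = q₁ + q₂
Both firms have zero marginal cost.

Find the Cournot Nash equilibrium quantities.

q₁* = q₂* = 18.33; P* = 18.33

Work:
Profit: π_i = P·q_i = (a - q_i - q_j)·q_i
FOC: ∂π_i/∂q_i = a - 2q_i - q_j = 0
Reaction function: q_i = (55 - q_j)/2
Symmetry: q* = 55/3 = 18.33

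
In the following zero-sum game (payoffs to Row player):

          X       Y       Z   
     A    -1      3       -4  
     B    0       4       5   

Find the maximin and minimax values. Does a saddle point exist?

Maximin = 0, Minimax = 0, Saddle: True

Work:
Row minimums: [-4, 0] → maximin = 0
Column maximums: [0, 4, 5] → minimax = 0
Saddle point exists! Game value = 0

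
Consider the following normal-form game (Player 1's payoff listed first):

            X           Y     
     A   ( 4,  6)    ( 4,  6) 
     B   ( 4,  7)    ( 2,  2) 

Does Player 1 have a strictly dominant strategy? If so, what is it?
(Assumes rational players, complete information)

No strictly dominant strategy exists for Player 1

Work:
A strategy strictly dominates another if it gives a strictly higher payoff against every opponent action. Compare each pair of P1's strategies column-by-column:
  A vs B: [4 vs 4, 4 vs 2] → A does not strictly dominate B (column X: 4 ≤ 4)
  B vs A: [4 vs 4, 2 vs 4] → B does not strictly dominate A (column X: 4 ≤ 4)
No single strategy strictly dominates all others → no strictly dominant strategy.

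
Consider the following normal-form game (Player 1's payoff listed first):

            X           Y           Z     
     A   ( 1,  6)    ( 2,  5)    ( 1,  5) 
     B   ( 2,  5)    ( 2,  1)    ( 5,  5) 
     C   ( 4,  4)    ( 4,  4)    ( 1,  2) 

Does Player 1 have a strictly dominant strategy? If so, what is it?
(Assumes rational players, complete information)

No strictly dominant strategy exists for Player 1

Work:
A strategy strictly dominates another if it gives a strictly higher payoff against every opponent action. Compare each pair of P1's strategies column-by-column:
  A vs B: [1 vs 2, 2 vs 2, 1 vs 5] → A does not strictly dominate B (column X: 1 ≤ 2)
  A vs C: [1 vs 4, 2 vs 4, 1 vs 1] → A does not strictly dominate C (column X: 1 ≤ 4)
  B vs A: [2 vs 1, 2 vs 2, 5 vs 1] → B does not strictly dominate A (column Y: 2 ≤ 2)
  B vs C: [2 vs 4, 2 vs 4, 5 vs 1] → B does not strictly dominate C (column X: 2 ≤ 4)
  C vs A: [4 vs 1, 4 vs 2, 1 vs 1] → C does not strictly dominate A (column Z: 1 ≤ 1)
  C vs B: [4 vs 2, 4 vs 2, 1 vs 5] → C does not strictly dominate B (column Z: 1 ≤ 5)
No single strategy strictly dominates all others → no strictly dominant strategy.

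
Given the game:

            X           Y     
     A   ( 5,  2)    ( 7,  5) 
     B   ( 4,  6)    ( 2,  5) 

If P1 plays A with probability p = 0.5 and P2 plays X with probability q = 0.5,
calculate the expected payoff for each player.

E[P1] = 4.5, E[P2] = 4.5

Work:
E[P1] = p·q·π₁(A,X) + p·(1-q)·π₁(A,Y) + (1-p)·q·π₁(B,X) + (1-p)·(1-q)·π₁(B,Y)
= 0.5·0.5·5 + 0.5·0.5·7 + 0.5·0.5·4 + 0.5·0.5·2
= 4.5

E[P2] = 4.5 (similar calculation)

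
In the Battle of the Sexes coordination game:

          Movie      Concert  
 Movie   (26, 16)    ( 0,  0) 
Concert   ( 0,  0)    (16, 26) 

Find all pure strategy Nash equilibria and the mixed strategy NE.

Pure NE: (Movie, Movie) and (Concert, Concert); Mixed NE: p = 0.619, q = 0.381

Work:
Check pure NE:
(Movie, Movie): (26, 16) - no unilateral deviation beneficial
(Concert, Concert): (16, 26) - no unilateral deviation beneficial
Mixed NE: P1 plays Movie with p = 0.619, P2 plays Movie with q = 0.381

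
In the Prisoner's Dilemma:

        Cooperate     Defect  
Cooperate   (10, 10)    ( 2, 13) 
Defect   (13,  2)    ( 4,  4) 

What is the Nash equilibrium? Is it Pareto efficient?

(Defect, Defect) is NE; not Pareto efficient

Work:
Defect dominates Cooperate for both players:
If P2 cooperates: Defect (13) > Cooperate (10)
If P2 defects: Defect (4) > Cooperate (2)
NE: (Defect, Defect) with payoff (4, 4)
But (Cooperate, Cooperate) = (10, 10) Pareto dominates (4, 4)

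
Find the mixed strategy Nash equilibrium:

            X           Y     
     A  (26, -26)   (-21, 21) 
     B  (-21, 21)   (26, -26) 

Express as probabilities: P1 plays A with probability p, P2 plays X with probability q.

p = 0.5, q = 0.5

Work:
Find probabilities that make opponent indifferent:
P2 chooses q to make P1 indifferent between A and B
P1 chooses p to make P2 indifferent between X and Y
Mixed NE: P1 plays (A: 0.5, B: 0.5), P2 plays (X: 0.5, Y: 0.5)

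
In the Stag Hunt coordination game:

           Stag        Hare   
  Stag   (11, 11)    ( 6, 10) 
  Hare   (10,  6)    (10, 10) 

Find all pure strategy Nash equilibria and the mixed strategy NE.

Pure NE: (Stag, Stag) and (Hare, Hare); Mixed NE: p = 0.8, q = 0.8

Work:
Check pure NE:
(Stag, Stag): (11, 11) - no unilateral deviation beneficial
(Hare, Hare): (10, 10) - no unilateral deviation beneficial
Mixed NE: P1 plays Stag with p = 0.8, P2 plays Stag with q = 0.8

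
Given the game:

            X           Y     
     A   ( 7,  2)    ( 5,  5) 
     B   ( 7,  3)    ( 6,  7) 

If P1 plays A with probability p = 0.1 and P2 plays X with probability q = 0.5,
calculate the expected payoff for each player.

E[P1] = 6.45, E[P2] = 4.85

Work:
E[P1] = p·q·π₁(A,X) + p·(1-q)·π₁(A,Y) + (1-p)·q·π₁(B,X) + (1-p)·(1-q)·π₁(B,Y)
= 0.1·0.5·7 + 0.1·0.5·5 + 0.9·0.5·7 + 0.9·0.5·6
= 6.45

E[P2] = 4.85 (similar calculation)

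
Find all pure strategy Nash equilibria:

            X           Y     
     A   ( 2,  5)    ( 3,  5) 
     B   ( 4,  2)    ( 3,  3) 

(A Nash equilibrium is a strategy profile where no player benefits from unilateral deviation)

Nash equilibrium: (A, Y), (B, Y)

Work:
Best responses:
  P1 vs X: payoffs [2, 4] → best response B (payoff 4)
  P1 vs Y: payoffs [3, 3] → best response A/B (payoff 3)
  P2 vs A: payoffs [5, 5] → best response X/Y (payoff 5)
  P2 vs B: payoffs [2, 3] → best response Y (payoff 3)
Mutual best responses: (A,Y), (B,Y) → Nash equilibria.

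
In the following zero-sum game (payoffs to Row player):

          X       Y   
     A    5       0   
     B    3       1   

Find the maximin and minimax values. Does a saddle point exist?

Maximin = 1, Minimax = 1, Saddle: True

Work:
Row minimums: [0, 1] → maximin = 1
Column maximums: [5, 1] → minimax = 1
Saddle point exists! Game value = 1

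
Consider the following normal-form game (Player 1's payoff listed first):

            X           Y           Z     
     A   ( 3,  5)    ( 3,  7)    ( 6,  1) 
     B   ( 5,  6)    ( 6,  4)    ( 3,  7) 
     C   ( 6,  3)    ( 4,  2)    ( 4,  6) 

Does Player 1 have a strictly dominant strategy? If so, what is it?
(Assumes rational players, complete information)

No strictly dominant strategy exists for Player 1

Work:
A strategy strictly dominates another if it gives a strictly higher payoff against every opponent action. Compare each pair of P1's strategies column-by-column:
  A vs B: [3 vs 5, 3 vs 6, 6 vs 3] → A does not strictly dominate B (column X: 3 ≤ 5)
  A vs C: [3 vs 6, 3 vs 4, 6 vs 4] → A does not strictly dominate C (column X: 3 ≤ 6)
  B vs A: [5 vs 3, 6 vs 3, 3 vs 6] → B does not strictly dominate A (column Z: 3 ≤ 6)
  B vs C: [5 vs 6, 6 vs 4, 3 vs 4] → B does not strictly dominate C (column X: 5 ≤ 6)
  C vs A: [6 vs 3, 4 vs 3, 4 vs 6] → C does not strictly dominate A (column Z: 4 ≤ 6)
  C vs B: [6 vs 5, 4 vs 6, 4 vs 3] → C does not strictly dominate B (column Y: 4 ≤ 6)
No single strategy strictly dominates all others → no strictly dominant strategy.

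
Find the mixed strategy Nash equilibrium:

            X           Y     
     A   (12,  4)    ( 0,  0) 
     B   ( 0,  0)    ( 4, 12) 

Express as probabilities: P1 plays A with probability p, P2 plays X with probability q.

p = 0.75, q = 0.25

Work:
Find probabilities that make opponent indifferent:
P2 chooses q to make P1 indifferent between A and B
P1 chooses p to make P2 indifferent between X and Y
Mixed NE: P1 plays (A: 0.75, B: 0.25), P2 plays (X: 0.25, Y: 0.75)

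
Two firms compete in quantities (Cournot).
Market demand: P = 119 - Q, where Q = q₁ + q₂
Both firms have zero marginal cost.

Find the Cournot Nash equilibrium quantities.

q₁* = q₂* = 39.67; P* = 39.67

Work:
Profit: π_i = P·q_i = (a - q_i - q_j)·q_i
FOC: ∂π_i/∂q_i = a - 2q_i - q_j = 0
Reaction function: q_i = (119 - q_j)/2
Symmetry: q* = 119/3 = 39.67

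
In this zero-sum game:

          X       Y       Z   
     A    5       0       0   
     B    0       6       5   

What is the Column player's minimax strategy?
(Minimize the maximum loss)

Column should play X or Z (all achieve the minimum), value = 5

Work:
Column player minimizes Row's maximum payoff:
Column X: max payoff to Row = 5
Column Y: max payoff to Row = 6
Column Z: max payoff to Row = 5
Minimum is 5, achieved by columns X, Z (tied).
Each of X or Z is a minimax strategy.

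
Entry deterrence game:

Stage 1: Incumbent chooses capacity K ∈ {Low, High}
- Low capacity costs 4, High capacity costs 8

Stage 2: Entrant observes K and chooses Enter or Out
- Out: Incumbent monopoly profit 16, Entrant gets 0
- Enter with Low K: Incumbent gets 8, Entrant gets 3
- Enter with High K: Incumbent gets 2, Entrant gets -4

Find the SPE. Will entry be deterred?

SPE: (High, Enter|Low, Out|High); Entry deterred. Incumbent net profit = 8

Work:
After Low K: Entrant enters (3 > 0)
After High K: Entrant stays out (-4 < 0)
Incumbent: Low → 8−4=4, High → 16−8=8
Incumbent chooses High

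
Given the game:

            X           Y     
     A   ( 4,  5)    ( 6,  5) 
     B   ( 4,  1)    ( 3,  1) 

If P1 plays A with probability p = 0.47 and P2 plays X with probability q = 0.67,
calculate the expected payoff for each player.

E[P1] = 4.1353, E[P2] = 2.88

Work:
E[P1] = p·q·π₁(A,X) + p·(1-q)·π₁(A,Y) + (1-p)·q·π₁(B,X) + (1-p)·(1-q)·π₁(B,Y)
= 0.47·0.67·4 + 0.47·0.33·6 + 0.53·0.67·4 + 0.53·0.33·3
= 4.1353

E[P2] = 2.88 (similar calculation)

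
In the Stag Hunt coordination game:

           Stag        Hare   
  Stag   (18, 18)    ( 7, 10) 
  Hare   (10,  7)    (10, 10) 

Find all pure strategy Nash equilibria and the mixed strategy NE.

Pure NE: (Stag, Stag) and (Hare, Hare); Mixed NE: p = 0.2727, q = 0.2727

Work:
Check pure NE:
(Stag, Stag): (18, 18) - no unilateral deviation beneficial
(Hare, Hare): (10, 10) - no unilateral deviation beneficial
Mixed NE: P1 plays Stag with p = 0.2727, P2 plays Stag with q = 0.2727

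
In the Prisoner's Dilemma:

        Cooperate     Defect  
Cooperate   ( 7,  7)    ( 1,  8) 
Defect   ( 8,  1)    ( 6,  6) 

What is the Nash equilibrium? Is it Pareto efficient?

(Defect, Defect) is NE; not Pareto efficient

Work:
Defect dominates Cooperate for both players:
If P2 cooperates: Defect (8) > Cooperate (7)
If P2 defects: Defect (6) > Cooperate (1)
NE: (Defect, Defect) with payoff (6, 6)
But (Cooperate, Cooperate) = (7, 7) Pareto dominates (6, 6)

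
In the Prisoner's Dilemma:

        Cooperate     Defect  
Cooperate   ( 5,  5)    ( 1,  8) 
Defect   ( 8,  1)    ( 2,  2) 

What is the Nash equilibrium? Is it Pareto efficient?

(Defect, Defect) is NE; not Pareto efficient

Work:
Defect dominates Cooperate for both players:
If P2 cooperates: Defect (8) > Cooperate (5)
If P2 defects: Defect (2) > Cooperate (1)
NE: (Defect, Defect) with payoff (2, 2)
But (Cooperate, Cooperate) = (5, 5) Pareto dominates (2, 2)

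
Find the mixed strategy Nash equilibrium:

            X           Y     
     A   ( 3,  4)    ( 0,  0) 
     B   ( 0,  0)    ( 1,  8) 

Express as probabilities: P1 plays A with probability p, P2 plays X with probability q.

p = 0.6667, q = 0.25

Work:
Find probabilities that make opponent indifferent:
P2 chooses q to make P1 indifferent between A and B
P1 chooses p to make P2 indifferent between X and Y
Mixed NE: P1 plays (A: 0.6667, B: 0.3333), P2 plays (X: 0.25, Y: 0.75)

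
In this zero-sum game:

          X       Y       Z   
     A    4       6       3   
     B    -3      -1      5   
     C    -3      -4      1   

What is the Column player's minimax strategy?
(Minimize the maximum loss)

Column should play X, value = 4

Work:
Column player minimizes Row's maximum payoff:
Column X: max payoff to Row = 4
Column Y: max payoff to Row = 6
Column Z: max payoff to Row = 5
Minimum is 4, achieved by column X.
Minimax strategy: X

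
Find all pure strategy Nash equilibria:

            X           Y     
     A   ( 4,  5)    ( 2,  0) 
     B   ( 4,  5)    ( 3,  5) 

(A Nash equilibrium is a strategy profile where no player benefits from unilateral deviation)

Nash equilibrium: (A, X), (B, X), (B, Y)

Work:
Best responses:
  P1 vs X: payoffs [4, 4] → best response A/B (payoff 4)
  P1 vs Y: payoffs [2, 3] → best response B (payoff 3)
  P2 vs A: payoffs [5, 0] → best response X (payoff 5)
  P2 vs B: payoffs [5, 5] → best response X/Y (payoff 5)
Mutual best responses: (A,X), (B,X), (B,Y) → Nash equilibria.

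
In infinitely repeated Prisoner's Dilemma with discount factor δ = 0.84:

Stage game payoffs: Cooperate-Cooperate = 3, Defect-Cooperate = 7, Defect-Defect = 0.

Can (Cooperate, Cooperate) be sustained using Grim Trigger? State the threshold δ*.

δ* = 0.5714; since δ = 0.84 ≥ 0.5714, cooperation can be sustained

Work:
For Grim Trigger:
Cooperate forever: 3/(1-δ)
Defect then punished: 7 + 0·δ/(1-δ)
Need: 3/(1-δ) ≥ 7 + 0·δ/(1-δ)
Solving: δ ≥ (T-R)/(T-P) = (7-3)/(7-0) = 0.5714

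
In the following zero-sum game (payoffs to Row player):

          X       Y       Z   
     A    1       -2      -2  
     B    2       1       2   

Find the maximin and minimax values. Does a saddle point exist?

Maximin = 1, Minimax = 1, Saddle: True

Work:
Row minimums: [-2, 1] → maximin = 1
Column maximums: [2, 1, 2] → minimax = 1
Saddle point exists! Game value = 1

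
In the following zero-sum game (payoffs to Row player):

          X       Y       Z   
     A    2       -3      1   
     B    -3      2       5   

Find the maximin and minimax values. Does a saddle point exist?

Maximin = -3, Minimax = 2, Saddle: False

Work:
Row minimums: [-3, -3] → maximin = -3
Column maximums: [2, 2, 5] → minimax = 2
No saddle point (maximin ≠ minimax). Mixed strategy needed.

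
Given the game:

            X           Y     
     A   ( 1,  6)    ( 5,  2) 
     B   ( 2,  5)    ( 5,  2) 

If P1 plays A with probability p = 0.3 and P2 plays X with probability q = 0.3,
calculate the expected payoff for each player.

E[P1] = 4.01, E[P2] = 2.99

Work:
E[P1] = p·q·π₁(A,X) + p·(1-q)·π₁(A,Y) + (1-p)·q·π₁(B,X) + (1-p)·(1-q)·π₁(B,Y)
= 0.3·0.3·1 + 0.3·0.7·5 + 0.7·0.3·2 + 0.7·0.7·5
= 4.01

E[P2] = 2.99 (similar calculation)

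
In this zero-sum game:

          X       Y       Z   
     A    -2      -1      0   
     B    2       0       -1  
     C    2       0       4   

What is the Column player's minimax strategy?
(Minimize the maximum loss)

Column should play Y, value = 0

Work:
Column player minimizes Row's maximum payoff:
Column X: max payoff to Row = 2
Column Y: max payoff to Row = 0
Column Z: max payoff to Row = 4
Minimum is 0, achieved by column Y.
Minimax strategy: Y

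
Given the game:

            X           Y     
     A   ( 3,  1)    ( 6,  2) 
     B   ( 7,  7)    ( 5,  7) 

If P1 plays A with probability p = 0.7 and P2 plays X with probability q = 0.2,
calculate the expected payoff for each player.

E[P1] = 5.4, E[P2] = 3.36

Work:
E[P1] = p·q·π₁(A,X) + p·(1-q)·π₁(A,Y) + (1-p)·q·π₁(B,X) + (1-p)·(1-q)·π₁(B,Y)
= 0.7·0.2·3 + 0.7·0.8·6 + 0.3·0.2·7 + 0.3·0.8·5
= 5.4

E[P2] = 3.36 (similar calculation)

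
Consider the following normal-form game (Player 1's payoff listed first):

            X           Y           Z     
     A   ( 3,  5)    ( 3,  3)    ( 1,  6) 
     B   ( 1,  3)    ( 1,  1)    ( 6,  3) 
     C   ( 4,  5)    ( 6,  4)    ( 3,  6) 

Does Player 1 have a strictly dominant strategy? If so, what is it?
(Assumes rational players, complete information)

No strictly dominant strategy exists for Player 1

Work:
A strategy strictly dominates another if it gives a strictly higher payoff against every opponent action. Compare each pair of P1's strategies column-by-column:
  A vs B: [3 vs 1, 3 vs 1, 1 vs 6] → A does not strictly dominate B (column Z: 1 ≤ 6)
  A vs C: [3 vs 4, 3 vs 6, 1 vs 3] → A does not strictly dominate C (column X: 3 ≤ 4)
  B vs A: [1 vs 3, 1 vs 3, 6 vs 1] → B does not strictly dominate A (column X: 1 ≤ 3)
  B vs C: [1 vs 4, 1 vs 6, 6 vs 3] → B does not strictly dominate C (column X: 1 ≤ 4)
  C vs A: [4 vs 3, 6 vs 3, 3 vs 1] → C strictly dominates A
  C vs B: [4 vs 1, 6 vs 1, 3 vs 6] → C does not strictly dominate B (column Z: 3 ≤ 6)
No single strategy strictly dominates all others → no strictly dominant strategy.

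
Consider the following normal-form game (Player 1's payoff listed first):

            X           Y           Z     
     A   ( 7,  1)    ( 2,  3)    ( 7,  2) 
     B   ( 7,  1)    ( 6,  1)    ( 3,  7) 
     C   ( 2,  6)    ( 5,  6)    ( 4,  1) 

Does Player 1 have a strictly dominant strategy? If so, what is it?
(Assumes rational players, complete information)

No strictly dominant strategy exists for Player 1

Work:
A strategy strictly dominates another if it gives a strictly higher payoff against every opponent action. Compare each pair of P1's strategies column-by-column:
  A vs B: [7 vs 7, 2 vs 6, 7 vs 3] → A does not strictly dominate B (column X: 7 ≤ 7)
  A vs C: [7 vs 2, 2 vs 5, 7 vs 4] → A does not strictly dominate C (column Y: 2 ≤ 5)
  B vs A: [7 vs 7, 6 vs 2, 3 vs 7] → B does not strictly dominate A (column X: 7 ≤ 7)
  B vs C: [7 vs 2, 6 vs 5, 3 vs 4] → B does not strictly dominate C (column Z: 3 ≤ 4)
  C vs A: [2 vs 7, 5 vs 2, 4 vs 7] → C does not strictly dominate A (column X: 2 ≤ 7)
  C vs B: [2 vs 7, 5 vs 6, 4 vs 3] → C does not strictly dominate B (column X: 2 ≤ 7)
No single strategy strictly dominates all others → no strictly dominant strategy.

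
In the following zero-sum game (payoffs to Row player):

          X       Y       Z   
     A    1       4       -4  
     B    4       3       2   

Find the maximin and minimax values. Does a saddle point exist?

Maximin = 2, Minimax = 2, Saddle: True

Work:
Row minimums: [-4, 2] → maximin = 2
Column maximums: [4, 4, 2] → minimax = 2
Saddle point exists! Game value = 2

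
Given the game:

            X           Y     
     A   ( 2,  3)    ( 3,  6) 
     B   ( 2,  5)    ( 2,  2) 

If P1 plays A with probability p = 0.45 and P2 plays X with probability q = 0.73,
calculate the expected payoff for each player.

E[P1] = 2.1215, E[P2] = 4.019

Work:
E[P1] = p·q·π₁(A,X) + p·(1-q)·π₁(A,Y) + (1-p)·q·π₁(B,X) + (1-p)·(1-q)·π₁(B,Y)
= 0.45·0.73·2 + 0.45·0.27·3 + 0.55·0.73·2 + 0.55·0.27·2
= 2.1215

E[P2] = 4.019 (similar calculation)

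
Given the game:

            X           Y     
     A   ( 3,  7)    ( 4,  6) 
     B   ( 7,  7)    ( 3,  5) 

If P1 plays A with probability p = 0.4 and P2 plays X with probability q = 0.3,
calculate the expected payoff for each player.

E[P1] = 4.0, E[P2] = 5.88

Work:
E[P1] = p·q·π₁(A,X) + p·(1-q)·π₁(A,Y) + (1-p)·q·π₁(B,X) + (1-p)·(1-q)·π₁(B,Y)
= 0.4·0.3·3 + 0.4·0.7·4 + 0.6·0.3·7 + 0.6·0.7·3
= 4.0

E[P2] = 5.88 (similar calculation)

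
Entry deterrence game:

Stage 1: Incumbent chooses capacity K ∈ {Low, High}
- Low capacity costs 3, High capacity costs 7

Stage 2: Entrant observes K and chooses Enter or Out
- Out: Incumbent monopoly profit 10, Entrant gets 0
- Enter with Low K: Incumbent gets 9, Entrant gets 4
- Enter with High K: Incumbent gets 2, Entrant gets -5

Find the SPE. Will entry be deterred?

SPE: (Low, Enter|Low, Out|High); Entry not deterred. Incumbent net profit = 6, Entrant gets 4

Work:
After Low K: Entrant enters (4 > 0)
After High K: Entrant stays out (-5 < 0)
Incumbent: Low → 9−3=6, High → 10−7=3
Incumbent chooses Low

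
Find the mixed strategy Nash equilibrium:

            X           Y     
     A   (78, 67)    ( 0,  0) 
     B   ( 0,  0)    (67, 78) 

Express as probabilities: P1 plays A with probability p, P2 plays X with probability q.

p = 0.5379, q = 0.4621

Work:
Find probabilities that make opponent indifferent:
P2 chooses q to make P1 indifferent between A and B
P1 chooses p to make P2 indifferent between X and Y
Mixed NE: P1 plays (A: 0.5379, B: 0.4621), P2 plays (X: 0.4621, Y: 0.5379)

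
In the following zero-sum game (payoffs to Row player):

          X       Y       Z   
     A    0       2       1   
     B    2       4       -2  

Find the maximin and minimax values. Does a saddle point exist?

Maximin = 0, Minimax = 1, Saddle: False

Work:
Row minimums: [0, -2] → maximin = 0
Column maximums: [2, 4, 1] → minimax = 1
No saddle point (maximin ≠ minimax). Mixed strategy needed.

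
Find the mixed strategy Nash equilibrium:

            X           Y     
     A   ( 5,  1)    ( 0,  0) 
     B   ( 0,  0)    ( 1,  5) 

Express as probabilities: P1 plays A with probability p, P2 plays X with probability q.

p = 0.8333, q = 0.1667

Work:
Find probabilities that make opponent indifferent:
P2 chooses q to make P1 indifferent between A and B
P1 chooses p to make P2 indifferent between X and Y
Mixed NE: P1 plays (A: 0.8333, B: 0.1667), P2 plays (X: 0.1667, Y: 0.8333)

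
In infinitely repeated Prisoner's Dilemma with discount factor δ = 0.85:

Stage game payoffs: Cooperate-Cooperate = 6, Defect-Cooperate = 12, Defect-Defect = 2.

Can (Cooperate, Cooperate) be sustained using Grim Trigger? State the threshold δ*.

δ* = 0.6; since δ = 0.85 ≥ 0.6, cooperation can be sustained

Work:
For Grim Trigger:
Cooperate forever: 6/(1-δ)
Defect then punished: 12 + 2·δ/(1-δ)
Need: 6/(1-δ) ≥ 12 + 2·δ/(1-δ)
Solving: δ ≥ (T-R)/(T-P) = (12-6)/(12-2) = 0.6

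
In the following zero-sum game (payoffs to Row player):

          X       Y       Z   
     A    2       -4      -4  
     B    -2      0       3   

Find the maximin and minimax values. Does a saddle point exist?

Maximin = -2, Minimax = 0, Saddle: False

Work:
Row minimums: [-4, -2] → maximin = -2
Column maximums: [2, 0, 3] → minimax = 0
No saddle point (maximin ≠ minimax). Mixed strategy needed.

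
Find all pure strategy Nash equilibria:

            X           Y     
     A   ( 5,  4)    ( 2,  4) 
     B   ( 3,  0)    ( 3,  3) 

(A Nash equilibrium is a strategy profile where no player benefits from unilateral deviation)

Nash equilibrium: (A, X), (B, Y)

Work:
Best responses:
  P1 vs X: payoffs [5, 3] → best response A (payoff 5)
  P1 vs Y: payoffs [2, 3] → best response B (payoff 3)
  P2 vs A: payoffs [4, 4] → best response X/Y (payoff 4)
  P2 vs B: payoffs [0, 3] → best response Y (payoff 3)
Mutual best responses: (A,X), (B,Y) → Nash equilibria.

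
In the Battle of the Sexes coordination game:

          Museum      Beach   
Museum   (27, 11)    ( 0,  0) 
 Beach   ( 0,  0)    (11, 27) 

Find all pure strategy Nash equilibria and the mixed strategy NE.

Pure NE: (Museum, Museum) and (Beach, Beach); Mixed NE: p = 0.7105, q = 0.2895

Work:
Check pure NE:
(Museum, Museum): (27, 11) - no unilateral deviation beneficial
(Beach, Beach): (11, 27) - no unilateral deviation beneficial
Mixed NE: P1 plays Museum with p = 0.7105, P2 plays Museum with q = 0.2895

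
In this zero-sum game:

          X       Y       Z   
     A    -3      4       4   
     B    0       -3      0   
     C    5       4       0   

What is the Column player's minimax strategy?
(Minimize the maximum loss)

Column should play Y or Z (all achieve the minimum), value = 4

Work:
Column player minimizes Row's maximum payoff:
Column X: max payoff to Row = 5
Column Y: max payoff to Row = 4
Column Z: max payoff to Row = 4
Minimum is 4, achieved by columns Y, Z (tied).
Each of Y or Z is a minimax strategy.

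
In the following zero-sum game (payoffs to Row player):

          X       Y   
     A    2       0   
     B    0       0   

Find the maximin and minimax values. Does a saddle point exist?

Maximin = 0, Minimax = 0, Saddle: True

Work:
Row minimums: [0, 0] → maximin = 0
Column maximums: [2, 0] → minimax = 0
Saddle point exists! Game value = 0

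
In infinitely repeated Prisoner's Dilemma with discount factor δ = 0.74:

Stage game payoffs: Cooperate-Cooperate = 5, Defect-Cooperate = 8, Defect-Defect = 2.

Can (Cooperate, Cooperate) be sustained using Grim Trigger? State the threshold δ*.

δ* = 0.5; since δ = 0.74 ≥ 0.5, cooperation can be sustained

Work:
For Grim Trigger:
Cooperate forever: 5/(1-δ)
Defect then punished: 8 + 2·δ/(1-δ)
Need: 5/(1-δ) ≥ 8 + 2·δ/(1-δ)
Solving: δ ≥ (T-R)/(T-P) = (8-5)/(8-2) = 0.5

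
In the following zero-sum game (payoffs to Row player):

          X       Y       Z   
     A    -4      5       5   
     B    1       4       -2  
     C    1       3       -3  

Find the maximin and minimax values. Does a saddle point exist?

Maximin = -2, Minimax = 1, Saddle: False

Work:
Row minimums: [-4, -2, -3] → maximin = -2
Column maximums: [1, 5, 5] → minimax = 1
No saddle point (maximin ≠ minimax). Mixed strategy needed.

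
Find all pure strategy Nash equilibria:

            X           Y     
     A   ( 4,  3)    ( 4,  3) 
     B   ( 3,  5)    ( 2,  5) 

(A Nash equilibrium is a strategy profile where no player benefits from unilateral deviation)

Nash equilibrium: (A, X), (A, Y)

Work:
Best responses:
  P1 vs X: payoffs [4, 3] → best response A (payoff 4)
  P1 vs Y: payoffs [4, 2] → best response A (payoff 4)
  P2 vs A: payoffs [3, 3] → best response X/Y (payoff 3)
  P2 vs B: payoffs [5, 5] → best response X/Y (payoff 5)
Mutual best responses: (A,X), (A,Y) → Nash equilibria.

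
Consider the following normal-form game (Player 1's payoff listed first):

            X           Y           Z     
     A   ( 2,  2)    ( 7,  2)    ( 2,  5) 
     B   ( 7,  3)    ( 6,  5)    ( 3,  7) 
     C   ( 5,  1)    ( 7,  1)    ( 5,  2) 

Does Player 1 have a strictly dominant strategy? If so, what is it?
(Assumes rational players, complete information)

No strictly dominant strategy exists for Player 1

Work:
A strategy strictly dominates another if it gives a strictly higher payoff against every opponent action. Compare each pair of P1's strategies column-by-column:
  A vs B: [2 vs 7, 7 vs 6, 2 vs 3] → A does not strictly dominate B (column X: 2 ≤ 7)
  A vs C: [2 vs 5, 7 vs 7, 2 vs 5] → A does not strictly dominate C (column X: 2 ≤ 5)
  B vs A: [7 vs 2, 6 vs 7, 3 vs 2] → B does not strictly dominate A (column Y: 6 ≤ 7)
  B vs C: [7 vs 5, 6 vs 7, 3 vs 5] → B does not strictly dominate C (column Y: 6 ≤ 7)
  C vs A: [5 vs 2, 7 vs 7, 5 vs 2] → C does not strictly dominate A (column Y: 7 ≤ 7)
  C vs B: [5 vs 7, 7 vs 6, 5 vs 3] → C does not strictly dominate B (column X: 5 ≤ 7)
No single strategy strictly dominates all others → no strictly dominant strategy.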